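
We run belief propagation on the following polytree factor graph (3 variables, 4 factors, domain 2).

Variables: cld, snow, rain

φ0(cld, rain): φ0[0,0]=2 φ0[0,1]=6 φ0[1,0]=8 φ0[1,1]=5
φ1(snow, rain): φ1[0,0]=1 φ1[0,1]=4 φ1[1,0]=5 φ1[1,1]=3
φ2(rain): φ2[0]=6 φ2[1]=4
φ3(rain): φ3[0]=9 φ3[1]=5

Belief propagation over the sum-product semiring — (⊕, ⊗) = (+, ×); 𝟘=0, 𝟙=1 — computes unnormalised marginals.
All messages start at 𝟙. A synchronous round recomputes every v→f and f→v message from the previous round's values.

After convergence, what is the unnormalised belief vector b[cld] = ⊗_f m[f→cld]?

init: all messages = 𝟙 over 2 values
r1 m[φ0→cld] = [8, 13]
r1 m[φ0→rain] = [10, 11]
r1 m[φ1→snow] = [5, 8]
r1 m[φ1→rain] = [6, 7]
r1 m[φ2→rain] = [6, 4]
r1 m[φ3→rain] = [9, 5]
r1 m[cld→φ0] = [1, 1]
r1 m[snow→φ1] = [1, 1]
r1 m[rain→φ0] = [1, 1]
r1 m[rain→φ1] = [1, 1]
r1 m[rain→φ2] = [1, 1]
r1 m[rain→φ3] = [1, 1]
r2 m[φ0→cld] = [8, 13]
r2 m[φ0→rain] = [10, 11]
r2 m[φ1→snow] = [5, 8]
r2 m[φ1→rain] = [6, 7]
r2 m[φ2→rain] = [6, 4]
r2 m[φ3→rain] = [9, 5]
r2 m[cld→φ0] = [1, 1]
r2 m[snow→φ1] = [1, 1]
r2 m[rain→φ0] = [324, 140]
r2 m[rain→φ1] = [540, 220]
r2 m[rain→φ2] = [540, 385]
r2 m[rain→φ3] = [360, 308]
r3 m[φ0→cld] = [1488, 3292]
r3 m[φ0→rain] = [10, 11]
r3 m[φ1→snow] = [1420, 3360]
r3 m[φ1→rain] = [6, 7]
r3 m[φ2→rain] = [6, 4]
r3 m[φ3→rain] = [9, 5]
r3 m[cld→φ0] = [1, 1]
r3 m[snow→φ1] = [1, 1]
r3 m[rain→φ0] = [324, 140]
r3 m[rain→φ1] = [540, 220]
r3 m[rain→φ2] = [540, 385]
r3 m[rain→φ3] = [360, 308]
r4 m[φ0→cld] = [1488, 3292]
r4 m[φ0→rain] = [10, 11]
r4 m[φ1→snow] = [1420, 3360]
r4 m[φ1→rain] = [6, 7]
r4 m[φ2→rain] = [6, 4]
r4 m[φ3→rain] = [9, 5]
r4 m[cld→φ0] = [1, 1]
r4 m[snow→φ1] = [1, 1]
r4 m[rain→φ0] = [324, 140]
r4 m[rain→φ1] = [540, 220]
r4 m[rain→φ2] = [540, 385]
r4 m[rain→φ3] = [360, 308]
fixed point reached at round 4
b[cld] = ⊗ incoming = [1488, 3292]

b[cld] = [1488, 3292]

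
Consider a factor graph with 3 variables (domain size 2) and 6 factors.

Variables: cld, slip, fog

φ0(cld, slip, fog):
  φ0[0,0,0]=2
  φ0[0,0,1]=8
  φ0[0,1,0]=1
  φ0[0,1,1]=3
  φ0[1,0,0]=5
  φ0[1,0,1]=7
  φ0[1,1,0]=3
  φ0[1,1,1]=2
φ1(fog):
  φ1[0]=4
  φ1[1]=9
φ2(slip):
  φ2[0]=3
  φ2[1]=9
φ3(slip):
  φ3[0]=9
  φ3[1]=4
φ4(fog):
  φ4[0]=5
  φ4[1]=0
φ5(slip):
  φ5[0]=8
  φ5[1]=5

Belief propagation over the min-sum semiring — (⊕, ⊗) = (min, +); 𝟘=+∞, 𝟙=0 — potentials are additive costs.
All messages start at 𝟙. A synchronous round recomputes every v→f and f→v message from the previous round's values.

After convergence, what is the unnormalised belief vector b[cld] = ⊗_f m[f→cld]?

b[cld] = [28, 29]

init: all messages = 𝟙 over 2 values
r1 m[φ0→cld] = [1, 2]
r1 m[φ0→slip] = [2, 1]
r1 m[φ0→fog] = [1, 2]
r1 m[φ1→fog] = [4, 9]
r1 m[φ2→slip] = [3, 9]
r1 m[φ3→slip] = [9, 4]
r1 m[φ4→fog] = [5, 0]
r1 m[φ5→slip] = [8, 5]
r1 m[cld→φ0] = [0, 0]
r1 m[slip→φ0] = [0, 0]
r1 m[slip→φ2] = [0, 0]
r1 m[slip→φ3] = [0, 0]
r1 m[slip→φ5] = [0, 0]
r1 m[fog→φ0] = [0, 0]
r1 m[fog→φ1] = [0, 0]
r1 m[fog→φ4] = [0, 0]
r2 m[φ0→cld] = [1, 2]
r2 m[φ0→slip] = [2, 1]
r2 m[φ0→fog] = [1, 2]
r2 m[φ1→fog] = [4, 9]
r2 m[φ2→slip] = [3, 9]
r2 m[φ3→slip] = [9, 4]
r2 m[φ4→fog] = [5, 0]
r2 m[φ5→slip] = [8, 5]
r2 m[cld→φ0] = [0, 0]
r2 m[slip→φ0] = [20, 18]
r2 m[slip→φ2] = [19, 10]
r2 m[slip→φ3] = [13, 15]
r2 m[slip→φ5] = [14, 14]
r2 m[fog→φ0] = [9, 9]
r2 m[fog→φ1] = [6, 2]
r2 m[fog→φ4] = [5, 11]
r3 m[φ0→cld] = [28, 29]
r3 m[φ0→slip] = [11, 10]
r3 m[φ0→fog] = [19, 20]
r3 m[φ1→fog] = [4, 9]
r3 m[φ2→slip] = [3, 9]
r3 m[φ3→slip] = [9, 4]
r3 m[φ4→fog] = [5, 0]
r3 m[φ5→slip] = [8, 5]
r3 m[cld→φ0] = [0, 0]
r3 m[slip→φ0] = [20, 18]
r3 m[slip→φ2] = [19, 10]
r3 m[slip→φ3] = [13, 15]
r3 m[slip→φ5] = [14, 14]
r3 m[fog→φ0] = [9, 9]
r3 m[fog→φ1] = [6, 2]
r3 m[fog→φ4] = [5, 11]
r4 m[φ0→cld] = [28, 29]
r4 m[φ0→slip] = [11, 10]
r4 m[φ0→fog] = [19, 20]
r4 m[φ1→fog] = [4, 9]
r4 m[φ2→slip] = [3, 9]
r4 m[φ3→slip] = [9, 4]
r4 m[φ4→fog] = [5, 0]
r4 m[φ5→slip] = [8, 5]
r4 m[cld→φ0] = [0, 0]
r4 m[slip→φ0] = [20, 18]
r4 m[slip→φ2] = [28, 19]
r4 m[slip→φ3] = [22, 24]
r4 m[slip→φ5] = [23, 23]
r4 m[fog→φ0] = [9, 9]
r4 m[fog→φ1] = [24, 20]
r4 m[fog→φ4] = [23, 29]
r5 m[φ0→cld] = [28, 29]
r5 m[φ0→slip] = [11, 10]
r5 m[φ0→fog] = [19, 20]
r5 m[φ1→fog] = [4, 9]
r5 m[φ2→slip] = [3, 9]
r5 m[φ3→slip] = [9, 4]
r5 m[φ4→fog] = [5, 0]
r5 m[φ5→slip] = [8, 5]
r5 m[cld→φ0] = [0, 0]
r5 m[slip→φ0] = [20, 18]
r5 m[slip→φ2] = [28, 19]
r5 m[slip→φ3] = [22, 24]
r5 m[slip→φ5] = [23, 23]
r5 m[fog→φ0] = [9, 9]
r5 m[fog→φ1] = [24, 20]
r5 m[fog→φ4] = [23, 29]
fixed point reached at round 5
b[cld] = ⊗ incoming = [28, 29]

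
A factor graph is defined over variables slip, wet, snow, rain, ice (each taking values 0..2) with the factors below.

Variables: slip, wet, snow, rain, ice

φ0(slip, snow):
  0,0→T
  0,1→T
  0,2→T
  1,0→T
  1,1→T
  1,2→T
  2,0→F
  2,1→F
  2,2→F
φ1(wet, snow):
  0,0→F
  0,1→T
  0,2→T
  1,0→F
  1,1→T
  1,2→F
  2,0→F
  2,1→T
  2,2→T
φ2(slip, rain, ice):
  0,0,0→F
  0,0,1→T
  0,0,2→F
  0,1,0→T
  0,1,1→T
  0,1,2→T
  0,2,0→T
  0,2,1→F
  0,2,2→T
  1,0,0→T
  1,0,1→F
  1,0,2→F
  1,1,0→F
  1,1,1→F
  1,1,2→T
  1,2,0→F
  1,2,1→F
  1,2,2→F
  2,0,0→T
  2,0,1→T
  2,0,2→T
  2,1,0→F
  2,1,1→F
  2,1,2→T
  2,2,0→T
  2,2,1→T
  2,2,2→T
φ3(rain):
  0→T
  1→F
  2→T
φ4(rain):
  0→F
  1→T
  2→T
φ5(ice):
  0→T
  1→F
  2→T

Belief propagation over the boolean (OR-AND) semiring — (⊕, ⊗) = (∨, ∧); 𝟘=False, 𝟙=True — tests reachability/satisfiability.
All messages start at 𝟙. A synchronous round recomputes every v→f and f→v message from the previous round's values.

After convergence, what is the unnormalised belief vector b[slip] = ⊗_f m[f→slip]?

b[slip] = [T, F, F]

init: all messages = 𝟙 over 3 values
r1 m[φ0→slip] = [T, T, F]
r1 m[φ0→snow] = [T, T, T]
r1 m[φ1→wet] = [T, T, T]
r1 m[φ1→snow] = [F, T, T]
r1 m[φ2→slip] = [T, T, T]
r1 m[φ2→rain] = [T, T, T]
r1 m[φ2→ice] = [T, T, T]
r1 m[φ3→rain] = [T, F, T]
r1 m[φ4→rain] = [F, T, T]
r1 m[φ5→ice] = [T, F, T]
r1 m[slip→φ0] = [T, T, T]
r1 m[slip→φ2] = [T, T, T]
r1 m[wet→φ1] = [T, T, T]
r1 m[snow→φ0] = [T, T, T]
r1 m[snow→φ1] = [T, T, T]
r1 m[rain→φ2] = [T, T, T]
r1 m[rain→φ3] = [T, T, T]
r1 m[rain→φ4] = [T, T, T]
r1 m[ice→φ2] = [T, T, T]
r1 m[ice→φ5] = [T, T, T]
r2 m[φ0→slip] = [T, T, F]
r2 m[φ0→snow] = [T, T, T]
r2 m[φ1→wet] = [T, T, T]
r2 m[φ1→snow] = [F, T, T]
r2 m[φ2→slip] = [T, T, T]
r2 m[φ2→rain] = [T, T, T]
r2 m[φ2→ice] = [T, T, T]
r2 m[φ3→rain] = [T, F, T]
r2 m[φ4→rain] = [F, T, T]
r2 m[φ5→ice] = [T, F, T]
r2 m[slip→φ0] = [T, T, T]
r2 m[slip→φ2] = [T, T, F]
r2 m[wet→φ1] = [T, T, T]
r2 m[snow→φ0] = [F, T, T]
r2 m[snow→φ1] = [T, T, T]
r2 m[rain→φ2] = [F, F, T]
r2 m[rain→φ3] = [F, T, T]
r2 m[rain→φ4] = [T, F, T]
r2 m[ice→φ2] = [T, F, T]
r2 m[ice→φ5] = [T, T, T]
r3 m[φ0→slip] = [T, T, F]
r3 m[φ0→snow] = [T, T, T]
r3 m[φ1→wet] = [T, T, T]
r3 m[φ1→snow] = [F, T, T]
r3 m[φ2→slip] = [T, F, T]
r3 m[φ2→rain] = [T, T, T]
r3 m[φ2→ice] = [T, F, T]
r3 m[φ3→rain] = [T, F, T]
r3 m[φ4→rain] = [F, T, T]
r3 m[φ5→ice] = [T, F, T]
r3 m[slip→φ0] = [T, T, T]
r3 m[slip→φ2] = [T, T, F]
r3 m[wet→φ1] = [T, T, T]
r3 m[snow→φ0] = [F, T, T]
r3 m[snow→φ1] = [T, T, T]
r3 m[rain→φ2] = [F, F, T]
r3 m[rain→φ3] = [F, T, T]
r3 m[rain→φ4] = [T, F, T]
r3 m[ice→φ2] = [T, F, T]
r3 m[ice→φ5] = [T, T, T]
r4 m[φ0→slip] = [T, T, F]
r4 m[φ0→snow] = [T, T, T]
r4 m[φ1→wet] = [T, T, T]
r4 m[φ1→snow] = [F, T, T]
r4 m[φ2→slip] = [T, F, T]
r4 m[φ2→rain] = [T, T, T]
r4 m[φ2→ice] = [T, F, T]
r4 m[φ3→rain] = [T, F, T]
r4 m[φ4→rain] = [F, T, T]
r4 m[φ5→ice] = [T, F, T]
r4 m[slip→φ0] = [T, F, T]
r4 m[slip→φ2] = [T, T, F]
r4 m[wet→φ1] = [T, T, T]
r4 m[snow→φ0] = [F, T, T]
r4 m[snow→φ1] = [T, T, T]
r4 m[rain→φ2] = [F, F, T]
r4 m[rain→φ3] = [F, T, T]
r4 m[rain→φ4] = [T, F, T]
r4 m[ice→φ2] = [T, F, T]
r4 m[ice→φ5] = [T, F, T]
r5 m[φ0→slip] = [T, T, F]
r5 m[φ0→snow] = [T, T, T]
r5 m[φ1→wet] = [T, T, T]
r5 m[φ1→snow] = [F, T, T]
r5 m[φ2→slip] = [T, F, T]
r5 m[φ2→rain] = [T, T, T]
r5 m[φ2→ice] = [T, F, T]
r5 m[φ3→rain] = [T, F, T]
r5 m[φ4→rain] = [F, T, T]
r5 m[φ5→ice] = [T, F, T]
r5 m[slip→φ0] = [T, F, T]
r5 m[slip→φ2] = [T, T, F]
r5 m[wet→φ1] = [T, T, T]
r5 m[snow→φ0] = [F, T, T]
r5 m[snow→φ1] = [T, T, T]
r5 m[rain→φ2] = [F, F, T]
r5 m[rain→φ3] = [F, T, T]
r5 m[rain→φ4] = [T, F, T]
r5 m[ice→φ2] = [T, F, T]
r5 m[ice→φ5] = [T, F, T]
fixed point reached at round 5
b[slip] = ⊗ incoming = [T, F, F]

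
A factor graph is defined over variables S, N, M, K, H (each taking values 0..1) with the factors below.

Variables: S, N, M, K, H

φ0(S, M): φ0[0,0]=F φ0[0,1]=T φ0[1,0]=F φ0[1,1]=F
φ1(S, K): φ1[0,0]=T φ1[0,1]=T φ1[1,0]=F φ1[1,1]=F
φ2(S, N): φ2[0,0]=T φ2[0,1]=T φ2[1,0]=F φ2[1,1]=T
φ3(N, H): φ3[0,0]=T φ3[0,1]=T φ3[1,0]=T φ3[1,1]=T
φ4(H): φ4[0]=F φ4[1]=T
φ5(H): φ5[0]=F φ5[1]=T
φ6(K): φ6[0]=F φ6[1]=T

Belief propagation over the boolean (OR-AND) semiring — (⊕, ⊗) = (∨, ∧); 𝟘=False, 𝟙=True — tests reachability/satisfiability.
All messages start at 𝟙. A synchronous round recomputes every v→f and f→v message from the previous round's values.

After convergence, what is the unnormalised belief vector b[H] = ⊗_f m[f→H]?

b[H] = [F, T]

init: all messages = 𝟙 over 2 values
r1 m[φ0→S] = [T, F]
r1 m[φ0→M] = [F, T]
r1 m[φ1→S] = [T, F]
r1 m[φ1→K] = [T, T]
r1 m[φ2→S] = [T, T]
r1 m[φ2→N] = [T, T]
r1 m[φ3→N] = [T, T]
r1 m[φ3→H] = [T, T]
r1 m[φ4→H] = [F, T]
r1 m[φ5→H] = [F, T]
r1 m[φ6→K] = [F, T]
r1 m[S→φ0] = [T, T]
r1 m[S→φ1] = [T, T]
r1 m[S→φ2] = [T, T]
r1 m[N→φ2] = [T, T]
r1 m[N→φ3] = [T, T]
r1 m[M→φ0] = [T, T]
r1 m[K→φ1] = [T, T]
r1 m[K→φ6] = [T, T]
r1 m[H→φ3] = [T, T]
r1 m[H→φ4] = [T, T]
r1 m[H→φ5] = [T, T]
r2 m[φ0→S] = [T, F]
r2 m[φ0→M] = [F, T]
r2 m[φ1→S] = [T, F]
r2 m[φ1→K] = [T, T]
r2 m[φ2→S] = [T, T]
r2 m[φ2→N] = [T, T]
r2 m[φ3→N] = [T, T]
r2 m[φ3→H] = [T, T]
r2 m[φ4→H] = [F, T]
r2 m[φ5→H] = [F, T]
r2 m[φ6→K] = [F, T]
r2 m[S→φ0] = [T, F]
r2 m[S→φ1] = [T, F]
r2 m[S→φ2] = [T, F]
r2 m[N→φ2] = [T, T]
r2 m[N→φ3] = [T, T]
r2 m[M→φ0] = [T, T]
r2 m[K→φ1] = [F, T]
r2 m[K→φ6] = [T, T]
r2 m[H→φ3] = [F, T]
r2 m[H→φ4] = [F, T]
r2 m[H→φ5] = [F, T]
r3 m[φ0→S] = [T, F]
r3 m[φ0→M] = [F, T]
r3 m[φ1→S] = [T, F]
r3 m[φ1→K] = [T, T]
r3 m[φ2→S] = [T, T]
r3 m[φ2→N] = [T, T]
r3 m[φ3→N] = [T, T]
r3 m[φ3→H] = [T, T]
r3 m[φ4→H] = [F, T]
r3 m[φ5→H] = [F, T]
r3 m[φ6→K] = [F, T]
r3 m[S→φ0] = [T, F]
r3 m[S→φ1] = [T, F]
r3 m[S→φ2] = [T, F]
r3 m[N→φ2] = [T, T]
r3 m[N→φ3] = [T, T]
r3 m[M→φ0] = [T, T]
r3 m[K→φ1] = [F, T]
r3 m[K→φ6] = [T, T]
r3 m[H→φ3] = [F, T]
r3 m[H→φ4] = [F, T]
r3 m[H→φ5] = [F, T]
fixed point reached at round 3
b[H] = ⊗ incoming = [F, T]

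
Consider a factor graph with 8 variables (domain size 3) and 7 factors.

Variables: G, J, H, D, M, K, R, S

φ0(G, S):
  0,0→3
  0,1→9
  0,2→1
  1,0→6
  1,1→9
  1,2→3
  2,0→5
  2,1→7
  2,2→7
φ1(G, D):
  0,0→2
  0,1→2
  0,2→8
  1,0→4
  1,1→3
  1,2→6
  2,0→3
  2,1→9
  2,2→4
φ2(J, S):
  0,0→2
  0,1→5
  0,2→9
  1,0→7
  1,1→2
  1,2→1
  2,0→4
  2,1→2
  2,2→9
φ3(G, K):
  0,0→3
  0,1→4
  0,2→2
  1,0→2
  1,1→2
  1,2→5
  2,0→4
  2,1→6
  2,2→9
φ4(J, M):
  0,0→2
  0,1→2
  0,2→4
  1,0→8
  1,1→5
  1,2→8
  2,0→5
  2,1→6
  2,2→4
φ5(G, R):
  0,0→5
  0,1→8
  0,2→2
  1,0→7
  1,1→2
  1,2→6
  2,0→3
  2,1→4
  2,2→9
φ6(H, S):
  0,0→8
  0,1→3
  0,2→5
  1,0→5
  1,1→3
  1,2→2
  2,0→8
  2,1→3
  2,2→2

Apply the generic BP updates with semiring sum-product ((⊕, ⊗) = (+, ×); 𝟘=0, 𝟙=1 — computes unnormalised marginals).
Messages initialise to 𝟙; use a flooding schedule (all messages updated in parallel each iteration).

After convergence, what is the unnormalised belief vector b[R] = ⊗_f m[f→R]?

init: all messages = 𝟙 over 3 values
r1 m[φ0→G] = [13, 18, 19]
r1 m[φ0→S] = [14, 25, 11]
r1 m[φ1→G] = [12, 13, 16]
r1 m[φ1→D] = [9, 14, 18]
r1 m[φ2→J] = [16, 10, 15]
r1 m[φ2→S] = [13, 9, 19]
r1 m[φ3→G] = [9, 9, 19]
r1 m[φ3→K] = [9, 12, 16]
r1 m[φ4→J] = [8, 21, 15]
r1 m[φ4→M] = [15, 13, 16]
r1 m[φ5→G] = [15, 15, 16]
r1 m[φ5→R] = [15, 14, 17]
r1 m[φ6→H] = [16, 10, 13]
r1 m[φ6→S] = [21, 9, 9]
r1 m[G→φ0] = [1, 1, 1]
r1 m[G→φ1] = [1, 1, 1]
r1 m[G→φ3] = [1, 1, 1]
r1 m[G→φ5] = [1, 1, 1]
r1 m[J→φ2] = [1, 1, 1]
r1 m[J→φ4] = [1, 1, 1]
r1 m[H→φ6] = [1, 1, 1]
r1 m[D→φ1] = [1, 1, 1]
r1 m[M→φ4] = [1, 1, 1]
r1 m[K→φ3] = [1, 1, 1]
r1 m[R→φ5] = [1, 1, 1]
r1 m[S→φ0] = [1, 1, 1]
r1 m[S→φ2] = [1, 1, 1]
r1 m[S→φ6] = [1, 1, 1]
r2 m[φ0→G] = [13, 18, 19]
r2 m[φ0→S] = [14, 25, 11]
r2 m[φ1→G] = [12, 13, 16]
r2 m[φ1→D] = [9, 14, 18]
r2 m[φ2→J] = [16, 10, 15]
r2 m[φ2→S] = [13, 9, 19]
r2 m[φ3→G] = [9, 9, 19]
r2 m[φ3→K] = [9, 12, 16]
r2 m[φ4→J] = [8, 21, 15]
r2 m[φ4→M] = [15, 13, 16]
r2 m[φ5→G] = [15, 15, 16]
r2 m[φ5→R] = [15, 14, 17]
r2 m[φ6→H] = [16, 10, 13]
r2 m[φ6→S] = [21, 9, 9]
r2 m[G→φ0] = [1620, 1755, 4864]
r2 m[G→φ1] = [1755, 2430, 5776]
r2 m[G→φ3] = [2340, 3510, 4864]
r2 m[G→φ5] = [1404, 2106, 5776]
r2 m[J→φ2] = [8, 21, 15]
r2 m[J→φ4] = [16, 10, 15]
r2 m[H→φ6] = [1, 1, 1]
r2 m[D→φ1] = [1, 1, 1]
r2 m[M→φ4] = [1, 1, 1]
r2 m[K→φ3] = [1, 1, 1]
r2 m[R→φ5] = [1, 1, 1]
r2 m[S→φ0] = [273, 81, 171]
r2 m[S→φ2] = [294, 225, 99]
r2 m[S→φ6] = [182, 225, 209]
r3 m[φ0→G] = [1719, 2880, 3129]
r3 m[φ0→S] = [39710, 64423, 40933]
r3 m[φ1→G] = [12, 13, 16]
r3 m[φ1→D] = [30558, 62784, 51724]
r3 m[φ2→J] = [2604, 2607, 2517]
r3 m[φ2→S] = [223, 112, 228]
r3 m[φ3→G] = [9, 9, 19]
r3 m[φ3→K] = [33496, 45564, 66006]
r3 m[φ4→J] = [8, 21, 15]
r3 m[φ4→M] = [187, 172, 204]
r3 m[φ5→G] = [15, 15, 16]
r3 m[φ5→R] = [39090, 38548, 67428]
r3 m[φ6→H] = [3176, 2003, 2549]
r3 m[φ6→S] = [21, 9, 9]
r3 m[G→φ0] = [1620, 1755, 4864]
r3 m[G→φ1] = [1755, 2430, 5776]
r3 m[G→φ3] = [2340, 3510, 4864]
r3 m[G→φ5] = [1404, 2106, 5776]
r3 m[J→φ2] = [8, 21, 15]
r3 m[J→φ4] = [16, 10, 15]
r3 m[H→φ6] = [1, 1, 1]
r3 m[D→φ1] = [1, 1, 1]
r3 m[M→φ4] = [1, 1, 1]
r3 m[K→φ3] = [1, 1, 1]
r3 m[R→φ5] = [1, 1, 1]
r3 m[S→φ0] = [273, 81, 171]
r3 m[S→φ2] = [294, 225, 99]
r3 m[S→φ6] = [182, 225, 209]
r4 m[φ0→G] = [1719, 2880, 3129]
r4 m[φ0→S] = [39710, 64423, 40933]
r4 m[φ1→G] = [12, 13, 16]
r4 m[φ1→D] = [30558, 62784, 51724]
r4 m[φ2→J] = [2604, 2607, 2517]
r4 m[φ2→S] = [223, 112, 228]
r4 m[φ3→G] = [9, 9, 19]
r4 m[φ3→K] = [33496, 45564, 66006]
r4 m[φ4→J] = [8, 21, 15]
r4 m[φ4→M] = [187, 172, 204]
r4 m[φ5→G] = [15, 15, 16]
r4 m[φ5→R] = [39090, 38548, 67428]
r4 m[φ6→H] = [3176, 2003, 2549]
r4 m[φ6→S] = [21, 9, 9]
r4 m[G→φ0] = [1620, 1755, 4864]
r4 m[G→φ1] = [232065, 388800, 951216]
r4 m[G→φ3] = [309420, 561600, 801024]
r4 m[G→φ5] = [185652, 336960, 951216]
r4 m[J→φ2] = [8, 21, 15]
r4 m[J→φ4] = [2604, 2607, 2517]
r4 m[H→φ6] = [1, 1, 1]
r4 m[D→φ1] = [1, 1, 1]
r4 m[M→φ4] = [1, 1, 1]
r4 m[K→φ3] = [1, 1, 1]
r4 m[R→φ5] = [1, 1, 1]
r4 m[S→φ0] = [4683, 1008, 2052]
r4 m[S→φ2] = [833910, 579807, 368397]
r4 m[S→φ6] = [8855330, 7215376, 9332724]
r5 m[φ0→G] = [25173, 43326, 44835]
r5 m[φ0→S] = [39710, 64423, 40933]
r5 m[φ1→G] = [12, 13, 16]
r5 m[φ1→D] = [4872978, 10191474, 7994184]
r5 m[φ2→J] = [7882428, 7365381, 7810827]
r5 m[φ2→S] = [223, 112, 228]
r5 m[φ3→G] = [9, 9, 19]
r5 m[φ3→K] = [5255556, 7167024, 10636056]
r5 m[φ4→J] = [8, 21, 15]
r5 m[φ4→M] = [38649, 33345, 41340]
r5 m[φ5→G] = [15, 15, 16]
r5 m[φ5→R] = [6140628, 5964000, 10954008]
r5 m[φ6→H] = [139152388, 84588226, 111154216]
r5 m[φ6→S] = [21, 9, 9]
r5 m[G→φ0] = [1620, 1755, 4864]
r5 m[G→φ1] = [232065, 388800, 951216]
r5 m[G→φ3] = [309420, 561600, 801024]
r5 m[G→φ5] = [185652, 336960, 951216]
r5 m[J→φ2] = [8, 21, 15]
r5 m[J→φ4] = [2604, 2607, 2517]
r5 m[H→φ6] = [1, 1, 1]
r5 m[D→φ1] = [1, 1, 1]
r5 m[M→φ4] = [1, 1, 1]
r5 m[K→φ3] = [1, 1, 1]
r5 m[R→φ5] = [1, 1, 1]
r5 m[S→φ0] = [4683, 1008, 2052]
r5 m[S→φ2] = [833910, 579807, 368397]
r5 m[S→φ6] = [8855330, 7215376, 9332724]
r6 m[φ0→G] = [25173, 43326, 44835]
r6 m[φ0→S] = [39710, 64423, 40933]
r6 m[φ1→G] = [12, 13, 16]
r6 m[φ1→D] = [4872978, 10191474, 7994184]
r6 m[φ2→J] = [7882428, 7365381, 7810827]
r6 m[φ2→S] = [223, 112, 228]
r6 m[φ3→G] = [9, 9, 19]
r6 m[φ3→K] = [5255556, 7167024, 10636056]
r6 m[φ4→J] = [8, 21, 15]
r6 m[φ4→M] = [38649, 33345, 41340]
r6 m[φ5→G] = [15, 15, 16]
r6 m[φ5→R] = [6140628, 5964000, 10954008]
r6 m[φ6→H] = [139152388, 84588226, 111154216]
r6 m[φ6→S] = [21, 9, 9]
r6 m[G→φ0] = [1620, 1755, 4864]
r6 m[G→φ1] = [3398355, 5849010, 13629840]
r6 m[G→φ3] = [4531140, 8448570, 11477760]
r6 m[G→φ5] = [2718684, 5069142, 13629840]
r6 m[J→φ2] = [8, 21, 15]
r6 m[J→φ4] = [7882428, 7365381, 7810827]
r6 m[H→φ6] = [1, 1, 1]
r6 m[D→φ1] = [1, 1, 1]
r6 m[M→φ4] = [1, 1, 1]
r6 m[K→φ3] = [1, 1, 1]
r6 m[R→φ5] = [1, 1, 1]
r6 m[S→φ0] = [4683, 1008, 2052]
r6 m[S→φ2] = [833910, 579807, 368397]
r6 m[S→φ6] = [8855330, 7215376, 9332724]
r7 m[φ0→G] = [25173, 43326, 44835]
r7 m[φ0→S] = [39710, 64423, 40933]
r7 m[φ1→G] = [12, 13, 16]
r7 m[φ1→D] = [71082270, 147012300, 116800260]
r7 m[φ2→J] = [7882428, 7365381, 7810827]
r7 m[φ2→S] = [223, 112, 228]
r7 m[φ3→G] = [9, 9, 19]
r7 m[φ3→K] = [76401600, 103888260, 154604970]
r7 m[φ4→J] = [8, 21, 15]
r7 m[φ4→M] = [113742039, 99456723, 121696068]
r7 m[φ5→G] = [15, 15, 16]
r7 m[φ5→R] = [89966934, 86407116, 158520780]
r7 m[φ6→H] = [139152388, 84588226, 111154216]
r7 m[φ6→S] = [21, 9, 9]
r7 m[G→φ0] = [1620, 1755, 4864]
r7 m[G→φ1] = [3398355, 5849010, 13629840]
r7 m[G→φ3] = [4531140, 8448570, 11477760]
r7 m[G→φ5] = [2718684, 5069142, 13629840]
r7 m[J→φ2] = [8, 21, 15]
r7 m[J→φ4] = [7882428, 7365381, 7810827]
r7 m[H→φ6] = [1, 1, 1]
r7 m[D→φ1] = [1, 1, 1]
r7 m[M→φ4] = [1, 1, 1]
r7 m[K→φ3] = [1, 1, 1]
r7 m[R→φ5] = [1, 1, 1]
r7 m[S→φ0] = [4683, 1008, 2052]
r7 m[S→φ2] = [833910, 579807, 368397]
r7 m[S→φ6] = [8855330, 7215376, 9332724]
r8 m[φ0→G] = [25173, 43326, 44835]
r8 m[φ0→S] = [39710, 64423, 40933]
r8 m[φ1→G] = [12, 13, 16]
r8 m[φ1→D] = [71082270, 147012300, 116800260]
r8 m[φ2→J] = [7882428, 7365381, 7810827]
r8 m[φ2→S] = [223, 112, 228]
r8 m[φ3→G] = [9, 9, 19]
r8 m[φ3→K] = [76401600, 103888260, 154604970]
r8 m[φ4→J] = [8, 21, 15]
r8 m[φ4→M] = [113742039, 99456723, 121696068]
r8 m[φ5→G] = [15, 15, 16]
r8 m[φ5→R] = [89966934, 86407116, 158520780]
r8 m[φ6→H] = [139152388, 84588226, 111154216]
r8 m[φ6→S] = [21, 9, 9]
r8 m[G→φ0] = [1620, 1755, 4864]
r8 m[G→φ1] = [3398355, 5849010, 13629840]
r8 m[G→φ3] = [4531140, 8448570, 11477760]
r8 m[G→φ5] = [2718684, 5069142, 13629840]
r8 m[J→φ2] = [8, 21, 15]
r8 m[J→φ4] = [7882428, 7365381, 7810827]
r8 m[H→φ6] = [1, 1, 1]
r8 m[D→φ1] = [1, 1, 1]
r8 m[M→φ4] = [1, 1, 1]
r8 m[K→φ3] = [1, 1, 1]
r8 m[R→φ5] = [1, 1, 1]
r8 m[S→φ0] = [4683, 1008, 2052]
r8 m[S→φ2] = [833910, 579807, 368397]
r8 m[S→φ6] = [8855330, 7215376, 9332724]
fixed point reached at round 8
b[R] = ⊗ incoming = [89966934, 86407116, 158520780]

b[R] = [89966934, 86407116, 158520780]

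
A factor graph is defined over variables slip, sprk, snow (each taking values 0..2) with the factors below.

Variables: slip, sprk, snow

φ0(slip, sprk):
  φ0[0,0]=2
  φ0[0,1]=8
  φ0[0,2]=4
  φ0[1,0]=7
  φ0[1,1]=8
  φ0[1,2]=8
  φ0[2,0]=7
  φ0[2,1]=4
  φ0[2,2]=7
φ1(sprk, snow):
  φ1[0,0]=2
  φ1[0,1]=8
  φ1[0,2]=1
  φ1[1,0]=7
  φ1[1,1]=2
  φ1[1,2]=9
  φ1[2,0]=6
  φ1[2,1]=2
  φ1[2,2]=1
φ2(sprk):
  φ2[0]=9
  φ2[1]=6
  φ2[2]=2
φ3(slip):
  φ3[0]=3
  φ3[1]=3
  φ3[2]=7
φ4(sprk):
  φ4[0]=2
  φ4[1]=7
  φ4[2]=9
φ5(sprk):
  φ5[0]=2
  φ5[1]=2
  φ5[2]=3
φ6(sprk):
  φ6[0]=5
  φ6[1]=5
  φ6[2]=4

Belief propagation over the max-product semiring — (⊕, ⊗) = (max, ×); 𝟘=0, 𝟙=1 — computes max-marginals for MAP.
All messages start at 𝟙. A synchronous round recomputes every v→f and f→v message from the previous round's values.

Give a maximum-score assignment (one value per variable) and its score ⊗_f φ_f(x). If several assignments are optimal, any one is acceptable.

assignment: (slip=2, sprk=1, snow=2); score = 105840

init: all messages = 𝟙 over 3 values
r1 m[φ0→slip] = [8, 8, 7]
r1 m[φ0→sprk] = [7, 8, 8]
r1 m[φ1→sprk] = [8, 9, 6]
r1 m[φ1→snow] = [7, 8, 9]
r1 m[φ2→sprk] = [9, 6, 2]
r1 m[φ3→slip] = [3, 3, 7]
r1 m[φ4→sprk] = [2, 7, 9]
r1 m[φ5→sprk] = [2, 2, 3]
r1 m[φ6→sprk] = [5, 5, 4]
r1 m[slip→φ0] = [1, 1, 1]
r1 m[slip→φ3] = [1, 1, 1]
r1 m[sprk→φ0] = [1, 1, 1]
r1 m[sprk→φ1] = [1, 1, 1]
r1 m[sprk→φ2] = [1, 1, 1]
r1 m[sprk→φ4] = [1, 1, 1]
r1 m[sprk→φ5] = [1, 1, 1]
r1 m[sprk→φ6] = [1, 1, 1]
r1 m[snow→φ1] = [1, 1, 1]
r2 m[φ0→slip] = [8, 8, 7]
r2 m[φ0→sprk] = [7, 8, 8]
r2 m[φ1→sprk] = [8, 9, 6]
r2 m[φ1→snow] = [7, 8, 9]
r2 m[φ2→sprk] = [9, 6, 2]
r2 m[φ3→slip] = [3, 3, 7]
r2 m[φ4→sprk] = [2, 7, 9]
r2 m[φ5→sprk] = [2, 2, 3]
r2 m[φ6→sprk] = [5, 5, 4]
r2 m[slip→φ0] = [3, 3, 7]
r2 m[slip→φ3] = [8, 8, 7]
r2 m[sprk→φ0] = [1440, 3780, 1296]
r2 m[sprk→φ1] = [1260, 3360, 1728]
r2 m[sprk→φ2] = [1120, 5040, 5184]
r2 m[sprk→φ4] = [5040, 4320, 1152]
r2 m[sprk→φ5] = [5040, 15120, 3456]
r2 m[sprk→φ6] = [2016, 6048, 2592]
r2 m[snow→φ1] = [1, 1, 1]
r3 m[φ0→slip] = [30240, 30240, 15120]
r3 m[φ0→sprk] = [49, 28, 49]
r3 m[φ1→sprk] = [8, 9, 6]
r3 m[φ1→snow] = [23520, 10080, 30240]
r3 m[φ2→sprk] = [9, 6, 2]
r3 m[φ3→slip] = [3, 3, 7]
r3 m[φ4→sprk] = [2, 7, 9]
r3 m[φ5→sprk] = [2, 2, 3]
r3 m[φ6→sprk] = [5, 5, 4]
r3 m[slip→φ0] = [3, 3, 7]
r3 m[slip→φ3] = [8, 8, 7]
r3 m[sprk→φ0] = [1440, 3780, 1296]
r3 m[sprk→φ1] = [1260, 3360, 1728]
r3 m[sprk→φ2] = [1120, 5040, 5184]
r3 m[sprk→φ4] = [5040, 4320, 1152]
r3 m[sprk→φ5] = [5040, 15120, 3456]
r3 m[sprk→φ6] = [2016, 6048, 2592]
r3 m[snow→φ1] = [1, 1, 1]
r4 m[φ0→slip] = [30240, 30240, 15120]
r4 m[φ0→sprk] = [49, 28, 49]
r4 m[φ1→sprk] = [8, 9, 6]
r4 m[φ1→snow] = [23520, 10080, 30240]
r4 m[φ2→sprk] = [9, 6, 2]
r4 m[φ3→slip] = [3, 3, 7]
r4 m[φ4→sprk] = [2, 7, 9]
r4 m[φ5→sprk] = [2, 2, 3]
r4 m[φ6→sprk] = [5, 5, 4]
r4 m[slip→φ0] = [3, 3, 7]
r4 m[slip→φ3] = [30240, 30240, 15120]
r4 m[sprk→φ0] = [1440, 3780, 1296]
r4 m[sprk→φ1] = [8820, 11760, 10584]
r4 m[sprk→φ2] = [7840, 17640, 31752]
r4 m[sprk→φ4] = [35280, 15120, 7056]
r4 m[sprk→φ5] = [35280, 52920, 21168]
r4 m[sprk→φ6] = [14112, 21168, 15876]
r4 m[snow→φ1] = [1, 1, 1]
r5 m[φ0→slip] = [30240, 30240, 15120]
r5 m[φ0→sprk] = [49, 28, 49]
r5 m[φ1→sprk] = [8, 9, 6]
r5 m[φ1→snow] = [82320, 70560, 105840]
r5 m[φ2→sprk] = [9, 6, 2]
r5 m[φ3→slip] = [3, 3, 7]
r5 m[φ4→sprk] = [2, 7, 9]
r5 m[φ5→sprk] = [2, 2, 3]
r5 m[φ6→sprk] = [5, 5, 4]
r5 m[slip→φ0] = [3, 3, 7]
r5 m[slip→φ3] = [30240, 30240, 15120]
r5 m[sprk→φ0] = [1440, 3780, 1296]
r5 m[sprk→φ1] = [8820, 11760, 10584]
r5 m[sprk→φ2] = [7840, 17640, 31752]
r5 m[sprk→φ4] = [35280, 15120, 7056]
r5 m[sprk→φ5] = [35280, 52920, 21168]
r5 m[sprk→φ6] = [14112, 21168, 15876]
r5 m[snow→φ1] = [1, 1, 1]
r6 m[φ0→slip] = [30240, 30240, 15120]
r6 m[φ0→sprk] = [49, 28, 49]
r6 m[φ1→sprk] = [8, 9, 6]
r6 m[φ1→snow] = [82320, 70560, 105840]
r6 m[φ2→sprk] = [9, 6, 2]
r6 m[φ3→slip] = [3, 3, 7]
r6 m[φ4→sprk] = [2, 7, 9]
r6 m[φ5→sprk] = [2, 2, 3]
r6 m[φ6→sprk] = [5, 5, 4]
r6 m[slip→φ0] = [3, 3, 7]
r6 m[slip→φ3] = [30240, 30240, 15120]
r6 m[sprk→φ0] = [1440, 3780, 1296]
r6 m[sprk→φ1] = [8820, 11760, 10584]
r6 m[sprk→φ2] = [7840, 17640, 31752]
r6 m[sprk→φ4] = [35280, 15120, 7056]
r6 m[sprk→φ5] = [35280, 52920, 21168]
r6 m[sprk→φ6] = [14112, 21168, 15876]
r6 m[snow→φ1] = [1, 1, 1]
fixed point reached at round 6
traceback from slip: (slip=2, sprk=1, snow=2), score=105840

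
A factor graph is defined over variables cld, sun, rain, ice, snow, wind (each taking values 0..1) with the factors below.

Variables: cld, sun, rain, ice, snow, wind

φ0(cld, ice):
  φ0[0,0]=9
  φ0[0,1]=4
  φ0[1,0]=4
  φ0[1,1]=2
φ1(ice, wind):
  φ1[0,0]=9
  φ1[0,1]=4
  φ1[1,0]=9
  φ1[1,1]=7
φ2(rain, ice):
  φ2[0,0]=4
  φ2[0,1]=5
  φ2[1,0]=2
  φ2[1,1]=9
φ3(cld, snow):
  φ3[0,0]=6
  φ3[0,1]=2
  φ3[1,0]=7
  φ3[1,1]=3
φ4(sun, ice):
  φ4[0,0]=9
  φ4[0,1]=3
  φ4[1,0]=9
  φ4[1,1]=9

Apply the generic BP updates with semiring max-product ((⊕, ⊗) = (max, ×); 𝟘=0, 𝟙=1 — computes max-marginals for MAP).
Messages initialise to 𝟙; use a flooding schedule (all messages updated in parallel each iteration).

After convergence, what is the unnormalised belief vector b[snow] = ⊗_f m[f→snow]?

b[snow] = [17496, 5832]

init: all messages = 𝟙 over 2 values
r1 m[φ0→cld] = [9, 4]
r1 m[φ0→ice] = [9, 4]
r1 m[φ1→ice] = [9, 9]
r1 m[φ1→wind] = [9, 7]
r1 m[φ2→rain] = [5, 9]
r1 m[φ2→ice] = [4, 9]
r1 m[φ3→cld] = [6, 7]
r1 m[φ3→snow] = [7, 3]
r1 m[φ4→sun] = [9, 9]
r1 m[φ4→ice] = [9, 9]
r1 m[cld→φ0] = [1, 1]
r1 m[cld→φ3] = [1, 1]
r1 m[sun→φ4] = [1, 1]
r1 m[rain→φ2] = [1, 1]
r1 m[ice→φ0] = [1, 1]
r1 m[ice→φ1] = [1, 1]
r1 m[ice→φ2] = [1, 1]
r1 m[ice→φ4] = [1, 1]
r1 m[snow→φ3] = [1, 1]
r1 m[wind→φ1] = [1, 1]
r2 m[φ0→cld] = [9, 4]
r2 m[φ0→ice] = [9, 4]
r2 m[φ1→ice] = [9, 9]
r2 m[φ1→wind] = [9, 7]
r2 m[φ2→rain] = [5, 9]
r2 m[φ2→ice] = [4, 9]
r2 m[φ3→cld] = [6, 7]
r2 m[φ3→snow] = [7, 3]
r2 m[φ4→sun] = [9, 9]
r2 m[φ4→ice] = [9, 9]
r2 m[cld→φ0] = [6, 7]
r2 m[cld→φ3] = [9, 4]
r2 m[sun→φ4] = [1, 1]
r2 m[rain→φ2] = [1, 1]
r2 m[ice→φ0] = [324, 729]
r2 m[ice→φ1] = [324, 324]
r2 m[ice→φ2] = [729, 324]
r2 m[ice→φ4] = [324, 324]
r2 m[snow→φ3] = [1, 1]
r2 m[wind→φ1] = [1, 1]
r3 m[φ0→cld] = [2916, 1458]
r3 m[φ0→ice] = [54, 24]
r3 m[φ1→ice] = [9, 9]
r3 m[φ1→wind] = [2916, 2268]
r3 m[φ2→rain] = [2916, 2916]
r3 m[φ2→ice] = [4, 9]
r3 m[φ3→cld] = [6, 7]
r3 m[φ3→snow] = [54, 18]
r3 m[φ4→sun] = [2916, 2916]
r3 m[φ4→ice] = [9, 9]
r3 m[cld→φ0] = [6, 7]
r3 m[cld→φ3] = [9, 4]
r3 m[sun→φ4] = [1, 1]
r3 m[rain→φ2] = [1, 1]
r3 m[ice→φ0] = [324, 729]
r3 m[ice→φ1] = [324, 324]
r3 m[ice→φ2] = [729, 324]
r3 m[ice→φ4] = [324, 324]
r3 m[snow→φ3] = [1, 1]
r3 m[wind→φ1] = [1, 1]
r4 m[φ0→cld] = [2916, 1458]
r4 m[φ0→ice] = [54, 24]
r4 m[φ1→ice] = [9, 9]
r4 m[φ1→wind] = [2916, 2268]
r4 m[φ2→rain] = [2916, 2916]
r4 m[φ2→ice] = [4, 9]
r4 m[φ3→cld] = [6, 7]
r4 m[φ3→snow] = [54, 18]
r4 m[φ4→sun] = [2916, 2916]
r4 m[φ4→ice] = [9, 9]
r4 m[cld→φ0] = [6, 7]
r4 m[cld→φ3] = [2916, 1458]
r4 m[sun→φ4] = [1, 1]
r4 m[rain→φ2] = [1, 1]
r4 m[ice→φ0] = [324, 729]
r4 m[ice→φ1] = [1944, 1944]
r4 m[ice→φ2] = [4374, 1944]
r4 m[ice→φ4] = [1944, 1944]
r4 m[snow→φ3] = [1, 1]
r4 m[wind→φ1] = [1, 1]
r5 m[φ0→cld] = [2916, 1458]
r5 m[φ0→ice] = [54, 24]
r5 m[φ1→ice] = [9, 9]
r5 m[φ1→wind] = [17496, 13608]
r5 m[φ2→rain] = [17496, 17496]
r5 m[φ2→ice] = [4, 9]
r5 m[φ3→cld] = [6, 7]
r5 m[φ3→snow] = [17496, 5832]
r5 m[φ4→sun] = [17496, 17496]
r5 m[φ4→ice] = [9, 9]
r5 m[cld→φ0] = [6, 7]
r5 m[cld→φ3] = [2916, 1458]
r5 m[sun→φ4] = [1, 1]
r5 m[rain→φ2] = [1, 1]
r5 m[ice→φ0] = [324, 729]
r5 m[ice→φ1] = [1944, 1944]
r5 m[ice→φ2] = [4374, 1944]
r5 m[ice→φ4] = [1944, 1944]
r5 m[snow→φ3] = [1, 1]
r5 m[wind→φ1] = [1, 1]
r6 m[φ0→cld] = [2916, 1458]
r6 m[φ0→ice] = [54, 24]
r6 m[φ1→ice] = [9, 9]
r6 m[φ1→wind] = [17496, 13608]
r6 m[φ2→rain] = [17496, 17496]
r6 m[φ2→ice] = [4, 9]
r6 m[φ3→cld] = [6, 7]
r6 m[φ3→snow] = [17496, 5832]
r6 m[φ4→sun] = [17496, 17496]
r6 m[φ4→ice] = [9, 9]
r6 m[cld→φ0] = [6, 7]
r6 m[cld→φ3] = [2916, 1458]
r6 m[sun→φ4] = [1, 1]
r6 m[rain→φ2] = [1, 1]
r6 m[ice→φ0] = [324, 729]
r6 m[ice→φ1] = [1944, 1944]
r6 m[ice→φ2] = [4374, 1944]
r6 m[ice→φ4] = [1944, 1944]
r6 m[snow→φ3] = [1, 1]
r6 m[wind→φ1] = [1, 1]
fixed point reached at round 6
b[snow] = ⊗ incoming = [17496, 5832]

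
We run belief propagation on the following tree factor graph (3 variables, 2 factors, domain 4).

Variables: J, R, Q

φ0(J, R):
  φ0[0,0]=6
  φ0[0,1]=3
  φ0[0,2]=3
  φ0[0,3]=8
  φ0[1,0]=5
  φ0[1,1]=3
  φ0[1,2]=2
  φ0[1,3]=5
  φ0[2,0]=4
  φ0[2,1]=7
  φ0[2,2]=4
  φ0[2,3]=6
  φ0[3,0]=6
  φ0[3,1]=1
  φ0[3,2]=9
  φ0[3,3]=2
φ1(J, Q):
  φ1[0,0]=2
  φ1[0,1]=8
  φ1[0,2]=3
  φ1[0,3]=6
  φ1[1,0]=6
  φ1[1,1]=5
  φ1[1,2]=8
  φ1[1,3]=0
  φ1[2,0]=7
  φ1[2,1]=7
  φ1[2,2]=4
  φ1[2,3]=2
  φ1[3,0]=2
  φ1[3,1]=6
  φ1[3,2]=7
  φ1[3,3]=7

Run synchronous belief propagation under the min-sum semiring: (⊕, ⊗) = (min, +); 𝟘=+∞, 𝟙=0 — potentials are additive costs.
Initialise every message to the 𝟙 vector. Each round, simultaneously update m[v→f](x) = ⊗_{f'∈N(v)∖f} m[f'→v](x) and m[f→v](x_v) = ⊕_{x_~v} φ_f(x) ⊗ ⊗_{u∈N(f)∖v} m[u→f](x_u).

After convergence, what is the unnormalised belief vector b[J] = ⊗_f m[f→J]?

init: all messages = 𝟙 over 4 values
r1 m[φ0→J] = [3, 2, 4, 1]
r1 m[φ0→R] = [4, 1, 2, 2]
r1 m[φ1→J] = [2, 0, 2, 2]
r1 m[φ1→Q] = [2, 5, 3, 0]
r1 m[J→φ0] = [0, 0, 0, 0]
r1 m[J→φ1] = [0, 0, 0, 0]
r1 m[R→φ0] = [0, 0, 0, 0]
r1 m[Q→φ1] = [0, 0, 0, 0]
r2 m[φ0→J] = [3, 2, 4, 1]
r2 m[φ0→R] = [4, 1, 2, 2]
r2 m[φ1→J] = [2, 0, 2, 2]
r2 m[φ1→Q] = [2, 5, 3, 0]
r2 m[J→φ0] = [2, 0, 2, 2]
r2 m[J→φ1] = [3, 2, 4, 1]
r2 m[R→φ0] = [0, 0, 0, 0]
r2 m[Q→φ1] = [0, 0, 0, 0]
r3 m[φ0→J] = [3, 2, 4, 1]
r3 m[φ0→R] = [5, 3, 2, 4]
r3 m[φ1→J] = [2, 0, 2, 2]
r3 m[φ1→Q] = [3, 7, 6, 2]
r3 m[J→φ0] = [2, 0, 2, 2]
r3 m[J→φ1] = [3, 2, 4, 1]
r3 m[R→φ0] = [0, 0, 0, 0]
r3 m[Q→φ1] = [0, 0, 0, 0]
r4 m[φ0→J] = [3, 2, 4, 1]
r4 m[φ0→R] = [5, 3, 2, 4]
r4 m[φ1→J] = [2, 0, 2, 2]
r4 m[φ1→Q] = [3, 7, 6, 2]
r4 m[J→φ0] = [2, 0, 2, 2]
r4 m[J→φ1] = [3, 2, 4, 1]
r4 m[R→φ0] = [0, 0, 0, 0]
r4 m[Q→φ1] = [0, 0, 0, 0]
fixed point reached at round 4
b[J] = ⊗ incoming = [5, 2, 6, 3]

b[J] = [5, 2, 6, 3]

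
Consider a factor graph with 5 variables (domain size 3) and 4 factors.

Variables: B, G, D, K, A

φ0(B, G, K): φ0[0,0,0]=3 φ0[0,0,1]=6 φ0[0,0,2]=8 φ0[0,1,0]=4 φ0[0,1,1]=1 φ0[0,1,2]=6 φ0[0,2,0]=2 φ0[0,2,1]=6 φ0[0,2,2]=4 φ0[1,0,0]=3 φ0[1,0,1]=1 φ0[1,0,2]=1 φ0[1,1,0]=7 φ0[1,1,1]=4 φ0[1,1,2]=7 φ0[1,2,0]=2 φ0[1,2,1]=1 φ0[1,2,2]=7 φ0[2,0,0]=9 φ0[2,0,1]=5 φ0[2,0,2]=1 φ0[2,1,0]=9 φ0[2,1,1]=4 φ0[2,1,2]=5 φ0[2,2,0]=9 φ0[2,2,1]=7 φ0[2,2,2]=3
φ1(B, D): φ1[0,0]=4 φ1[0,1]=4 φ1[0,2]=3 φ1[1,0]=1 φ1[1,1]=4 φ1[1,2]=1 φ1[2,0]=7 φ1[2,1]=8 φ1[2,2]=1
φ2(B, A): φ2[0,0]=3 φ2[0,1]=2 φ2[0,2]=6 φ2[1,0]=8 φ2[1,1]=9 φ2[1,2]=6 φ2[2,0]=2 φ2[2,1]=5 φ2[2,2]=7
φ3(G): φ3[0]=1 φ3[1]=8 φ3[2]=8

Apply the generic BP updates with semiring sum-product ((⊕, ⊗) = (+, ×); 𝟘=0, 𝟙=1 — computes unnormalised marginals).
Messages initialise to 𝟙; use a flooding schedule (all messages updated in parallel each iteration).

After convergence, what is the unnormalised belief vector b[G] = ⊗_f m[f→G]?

b[G] = [6107, 62776, 56704]

init: all messages = 𝟙 over 3 values
r1 m[φ0→B] = [40, 33, 52]
r1 m[φ0→G] = [37, 47, 41]
r1 m[φ0→K] = [48, 35, 42]
r1 m[φ1→B] = [11, 6, 16]
r1 m[φ1→D] = [12, 16, 5]
r1 m[φ2→B] = [11, 23, 14]
r1 m[φ2→A] = [13, 16, 19]
r1 m[φ3→G] = [1, 8, 8]
r1 m[B→φ0] = [1, 1, 1]
r1 m[B→φ1] = [1, 1, 1]
r1 m[B→φ2] = [1, 1, 1]
r1 m[G→φ0] = [1, 1, 1]
r1 m[G→φ3] = [1, 1, 1]
r1 m[D→φ1] = [1, 1, 1]
r1 m[K→φ0] = [1, 1, 1]
r1 m[A→φ2] = [1, 1, 1]
r2 m[φ0→B] = [40, 33, 52]
r2 m[φ0→G] = [37, 47, 41]
r2 m[φ0→K] = [48, 35, 42]
r2 m[φ1→B] = [11, 6, 16]
r2 m[φ1→D] = [12, 16, 5]
r2 m[φ2→B] = [11, 23, 14]
r2 m[φ2→A] = [13, 16, 19]
r2 m[φ3→G] = [1, 8, 8]
r2 m[B→φ0] = [121, 138, 224]
r2 m[B→φ1] = [440, 759, 728]
r2 m[B→φ2] = [440, 198, 832]
r2 m[G→φ0] = [1, 8, 8]
r2 m[G→φ3] = [37, 47, 41]
r2 m[D→φ1] = [1, 1, 1]
r2 m[K→φ0] = [1, 1, 1]
r2 m[A→φ2] = [1, 1, 1]
r3 m[φ0→B] = [201, 229, 311]
r3 m[φ0→G] = [6107, 7847, 7088]
r3 m[φ0→K] = [50793, 33992, 40802]
r3 m[φ1→B] = [11, 6, 16]
r3 m[φ1→D] = [7615, 10620, 2807]
r3 m[φ2→B] = [11, 23, 14]
r3 m[φ2→A] = [4568, 6822, 9652]
r3 m[φ3→G] = [1, 8, 8]
r3 m[B→φ0] = [121, 138, 224]
r3 m[B→φ1] = [440, 759, 728]
r3 m[B→φ2] = [440, 198, 832]
r3 m[G→φ0] = [1, 8, 8]
r3 m[G→φ3] = [37, 47, 41]
r3 m[D→φ1] = [1, 1, 1]
r3 m[K→φ0] = [1, 1, 1]
r3 m[A→φ2] = [1, 1, 1]
r4 m[φ0→B] = [201, 229, 311]
r4 m[φ0→G] = [6107, 7847, 7088]
r4 m[φ0→K] = [50793, 33992, 40802]
r4 m[φ1→B] = [11, 6, 16]
r4 m[φ1→D] = [7615, 10620, 2807]
r4 m[φ2→B] = [11, 23, 14]
r4 m[φ2→A] = [4568, 6822, 9652]
r4 m[φ3→G] = [1, 8, 8]
r4 m[B→φ0] = [121, 138, 224]
r4 m[B→φ1] = [2211, 5267, 4354]
r4 m[B→φ2] = [2211, 1374, 4976]
r4 m[G→φ0] = [1, 8, 8]
r4 m[G→φ3] = [6107, 7847, 7088]
r4 m[D→φ1] = [1, 1, 1]
r4 m[K→φ0] = [1, 1, 1]
r4 m[A→φ2] = [1, 1, 1]
r5 m[φ0→B] = [201, 229, 311]
r5 m[φ0→G] = [6107, 7847, 7088]
r5 m[φ0→K] = [50793, 33992, 40802]
r5 m[φ1→B] = [11, 6, 16]
r5 m[φ1→D] = [44589, 64744, 16254]
r5 m[φ2→B] = [11, 23, 14]
r5 m[φ2→A] = [27577, 41668, 56342]
r5 m[φ3→G] = [1, 8, 8]
r5 m[B→φ0] = [121, 138, 224]
r5 m[B→φ1] = [2211, 5267, 4354]
r5 m[B→φ2] = [2211, 1374, 4976]
r5 m[G→φ0] = [1, 8, 8]
r5 m[G→φ3] = [6107, 7847, 7088]
r5 m[D→φ1] = [1, 1, 1]
r5 m[K→φ0] = [1, 1, 1]
r5 m[A→φ2] = [1, 1, 1]
r6 m[φ0→B] = [201, 229, 311]
r6 m[φ0→G] = [6107, 7847, 7088]
r6 m[φ0→K] = [50793, 33992, 40802]
r6 m[φ1→B] = [11, 6, 16]
r6 m[φ1→D] = [44589, 64744, 16254]
r6 m[φ2→B] = [11, 23, 14]
r6 m[φ2→A] = [27577, 41668, 56342]
r6 m[φ3→G] = [1, 8, 8]
r6 m[B→φ0] = [121, 138, 224]
r6 m[B→φ1] = [2211, 5267, 4354]
r6 m[B→φ2] = [2211, 1374, 4976]
r6 m[G→φ0] = [1, 8, 8]
r6 m[G→φ3] = [6107, 7847, 7088]
r6 m[D→φ1] = [1, 1, 1]
r6 m[K→φ0] = [1, 1, 1]
r6 m[A→φ2] = [1, 1, 1]
fixed point reached at round 6
b[G] = ⊗ incoming = [6107, 62776, 56704]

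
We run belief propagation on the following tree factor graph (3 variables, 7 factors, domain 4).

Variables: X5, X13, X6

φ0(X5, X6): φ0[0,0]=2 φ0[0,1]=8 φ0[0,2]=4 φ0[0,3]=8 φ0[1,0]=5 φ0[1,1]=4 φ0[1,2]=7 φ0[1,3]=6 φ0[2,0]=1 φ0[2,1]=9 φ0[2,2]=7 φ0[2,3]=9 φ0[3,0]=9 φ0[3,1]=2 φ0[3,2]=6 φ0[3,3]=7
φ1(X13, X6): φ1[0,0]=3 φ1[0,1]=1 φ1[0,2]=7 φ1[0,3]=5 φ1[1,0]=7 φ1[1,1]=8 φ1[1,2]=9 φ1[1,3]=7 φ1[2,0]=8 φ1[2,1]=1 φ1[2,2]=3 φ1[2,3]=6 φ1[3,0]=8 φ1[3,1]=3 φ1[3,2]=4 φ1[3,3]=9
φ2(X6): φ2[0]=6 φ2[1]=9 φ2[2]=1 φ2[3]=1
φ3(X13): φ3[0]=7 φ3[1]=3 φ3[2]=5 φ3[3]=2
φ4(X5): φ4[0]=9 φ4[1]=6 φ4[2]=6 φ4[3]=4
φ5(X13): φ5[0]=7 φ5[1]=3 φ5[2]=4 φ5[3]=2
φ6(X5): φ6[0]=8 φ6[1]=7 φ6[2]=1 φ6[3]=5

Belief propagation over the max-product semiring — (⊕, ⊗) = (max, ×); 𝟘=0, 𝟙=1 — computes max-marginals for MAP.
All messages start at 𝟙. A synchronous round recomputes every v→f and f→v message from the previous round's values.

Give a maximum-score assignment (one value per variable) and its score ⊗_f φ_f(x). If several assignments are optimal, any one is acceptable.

init: all messages = 𝟙 over 4 values
r1 m[φ0→X5] = [8, 7, 9, 9]
r1 m[φ0→X6] = [9, 9, 7, 9]
r1 m[φ1→X13] = [7, 9, 8, 9]
r1 m[φ1→X6] = [8, 8, 9, 9]
r1 m[φ2→X6] = [6, 9, 1, 1]
r1 m[φ3→X13] = [7, 3, 5, 2]
r1 m[φ4→X5] = [9, 6, 6, 4]
r1 m[φ5→X13] = [7, 3, 4, 2]
r1 m[φ6→X5] = [8, 7, 1, 5]
r1 m[X5→φ0] = [1, 1, 1, 1]
r1 m[X5→φ4] = [1, 1, 1, 1]
r1 m[X5→φ6] = [1, 1, 1, 1]
r1 m[X13→φ1] = [1, 1, 1, 1]
r1 m[X13→φ3] = [1, 1, 1, 1]
r1 m[X13→φ5] = [1, 1, 1, 1]
r1 m[X6→φ0] = [1, 1, 1, 1]
r1 m[X6→φ1] = [1, 1, 1, 1]
r1 m[X6→φ2] = [1, 1, 1, 1]
r2 m[φ0→X5] = [8, 7, 9, 9]
r2 m[φ0→X6] = [9, 9, 7, 9]
r2 m[φ1→X13] = [7, 9, 8, 9]
r2 m[φ1→X6] = [8, 8, 9, 9]
r2 m[φ2→X6] = [6, 9, 1, 1]
r2 m[φ3→X13] = [7, 3, 5, 2]
r2 m[φ4→X5] = [9, 6, 6, 4]
r2 m[φ5→X13] = [7, 3, 4, 2]
r2 m[φ6→X5] = [8, 7, 1, 5]
r2 m[X5→φ0] = [72, 42, 6, 20]
r2 m[X5→φ4] = [64, 49, 9, 45]
r2 m[X5→φ6] = [72, 42, 54, 36]
r2 m[X13→φ1] = [49, 9, 20, 4]
r2 m[X13→φ3] = [49, 27, 32, 18]
r2 m[X13→φ5] = [49, 27, 40, 18]
r2 m[X6→φ0] = [48, 72, 9, 9]
r2 m[X6→φ1] = [54, 81, 7, 9]
r2 m[X6→φ2] = [72, 72, 63, 81]
r3 m[φ0→X5] = [576, 288, 648, 432]
r3 m[φ0→X6] = [210, 576, 294, 576]
r3 m[φ1→X13] = [162, 648, 432, 432]
r3 m[φ1→X6] = [160, 72, 343, 245]
r3 m[φ2→X6] = [6, 9, 1, 1]
r3 m[φ3→X13] = [7, 3, 5, 2]
r3 m[φ4→X5] = [9, 6, 6, 4]
r3 m[φ5→X13] = [7, 3, 4, 2]
r3 m[φ6→X5] = [8, 7, 1, 5]
r3 m[X5→φ0] = [72, 42, 6, 20]
r3 m[X5→φ4] = [64, 49, 9, 45]
r3 m[X5→φ6] = [72, 42, 54, 36]
r3 m[X13→φ1] = [49, 9, 20, 4]
r3 m[X13→φ3] = [49, 27, 32, 18]
r3 m[X13→φ5] = [49, 27, 40, 18]
r3 m[X6→φ0] = [48, 72, 9, 9]
r3 m[X6→φ1] = [54, 81, 7, 9]
r3 m[X6→φ2] = [72, 72, 63, 81]
r4 m[φ0→X5] = [576, 288, 648, 432]
r4 m[φ0→X6] = [210, 576, 294, 576]
r4 m[φ1→X13] = [162, 648, 432, 432]
r4 m[φ1→X6] = [160, 72, 343, 245]
r4 m[φ2→X6] = [6, 9, 1, 1]
r4 m[φ3→X13] = [7, 3, 5, 2]
r4 m[φ4→X5] = [9, 6, 6, 4]
r4 m[φ5→X13] = [7, 3, 4, 2]
r4 m[φ6→X5] = [8, 7, 1, 5]
r4 m[X5→φ0] = [72, 42, 6, 20]
r4 m[X5→φ4] = [4608, 2016, 648, 2160]
r4 m[X5→φ6] = [5184, 1728, 3888, 1728]
r4 m[X13→φ1] = [49, 9, 20, 4]
r4 m[X13→φ3] = [1134, 1944, 1728, 864]
r4 m[X13→φ5] = [1134, 1944, 2160, 864]
r4 m[X6→φ0] = [960, 648, 343, 245]
r4 m[X6→φ1] = [1260, 5184, 294, 576]
r4 m[X6→φ2] = [33600, 41472, 100842, 141120]
r5 m[φ0→X5] = [5184, 4800, 5832, 8640]
r5 m[φ0→X6] = [210, 576, 294, 576]
r5 m[φ1→X13] = [5184, 41472, 10080, 15552]
r5 m[φ1→X6] = [160, 72, 343, 245]
r5 m[φ2→X6] = [6, 9, 1, 1]
r5 m[φ3→X13] = [7, 3, 5, 2]
r5 m[φ4→X5] = [9, 6, 6, 4]
r5 m[φ5→X13] = [7, 3, 4, 2]
r5 m[φ6→X5] = [8, 7, 1, 5]
r5 m[X5→φ0] = [72, 42, 6, 20]
r5 m[X5→φ4] = [4608, 2016, 648, 2160]
r5 m[X5→φ6] = [5184, 1728, 3888, 1728]
r5 m[X13→φ1] = [49, 9, 20, 4]
r5 m[X13→φ3] = [1134, 1944, 1728, 864]
r5 m[X13→φ5] = [1134, 1944, 2160, 864]
r5 m[X6→φ0] = [960, 648, 343, 245]
r5 m[X6→φ1] = [1260, 5184, 294, 576]
r5 m[X6→φ2] = [33600, 41472, 100842, 141120]
r6 m[φ0→X5] = [5184, 4800, 5832, 8640]
r6 m[φ0→X6] = [210, 576, 294, 576]
r6 m[φ1→X13] = [5184, 41472, 10080, 15552]
r6 m[φ1→X6] = [160, 72, 343, 245]
r6 m[φ2→X6] = [6, 9, 1, 1]
r6 m[φ3→X13] = [7, 3, 5, 2]
r6 m[φ4→X5] = [9, 6, 6, 4]
r6 m[φ5→X13] = [7, 3, 4, 2]
r6 m[φ6→X5] = [8, 7, 1, 5]
r6 m[X5→φ0] = [72, 42, 6, 20]
r6 m[X5→φ4] = [41472, 33600, 5832, 43200]
r6 m[X5→φ6] = [46656, 28800, 34992, 34560]
r6 m[X13→φ1] = [49, 9, 20, 4]
r6 m[X13→φ3] = [36288, 124416, 40320, 31104]
r6 m[X13→φ5] = [36288, 124416, 50400, 31104]
r6 m[X6→φ0] = [960, 648, 343, 245]
r6 m[X6→φ1] = [1260, 5184, 294, 576]
r6 m[X6→φ2] = [33600, 41472, 100842, 141120]
r7 m[φ0→X5] = [5184, 4800, 5832, 8640]
r7 m[φ0→X6] = [210, 576, 294, 576]
r7 m[φ1→X13] = [5184, 41472, 10080, 15552]
r7 m[φ1→X6] = [160, 72, 343, 245]
r7 m[φ2→X6] = [6, 9, 1, 1]
r7 m[φ3→X13] = [7, 3, 5, 2]
r7 m[φ4→X5] = [9, 6, 6, 4]
r7 m[φ5→X13] = [7, 3, 4, 2]
r7 m[φ6→X5] = [8, 7, 1, 5]
r7 m[X5→φ0] = [72, 42, 6, 20]
r7 m[X5→φ4] = [41472, 33600, 5832, 43200]
r7 m[X5→φ6] = [46656, 28800, 34992, 34560]
r7 m[X13→φ1] = [49, 9, 20, 4]
r7 m[X13→φ3] = [36288, 124416, 40320, 31104]
r7 m[X13→φ5] = [36288, 124416, 50400, 31104]
r7 m[X6→φ0] = [960, 648, 343, 245]
r7 m[X6→φ1] = [1260, 5184, 294, 576]
r7 m[X6→φ2] = [33600, 41472, 100842, 141120]
fixed point reached at round 7
traceback from X5: (X5=0, X13=1, X6=1), score=373248

assignment: (X5=0, X13=1, X6=1); score = 373248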